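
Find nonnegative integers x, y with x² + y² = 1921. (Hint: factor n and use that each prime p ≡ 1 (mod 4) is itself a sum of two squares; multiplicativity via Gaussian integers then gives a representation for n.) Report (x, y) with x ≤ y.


Step 1: Factor n = 1921 = 17 · 113.
Step 2: Check the mod-4 condition on each prime factor: 17 ≡ 1 (mod 4), exponent 1; 113 ≡ 1 (mod 4), exponent 1.
All primes ≡ 3 (mod 4) appear to even exponent (or don't appear), so by the two-squares theorem n IS expressible as a sum of two squares.
Step 3: Build a representation. Here n = 17 · 113 is a product of primes ≡ 1 (mod 4). Each prime p ≡ 1 (mod 4) is itself a sum of two squares; find a² by testing p − a² for a perfect square:
  17: 17 − 1² = 16 = 4² ⇒ 17 = 1² + 4².
  113: 113 − 1² = 112, 113 − 2² = 109, 113 − 3² = 104, 113 − 4² = 97, 113 − 5² = 88, 113 − 6² = 77, 113 − 7² = 64 = 8² ⇒ 113 = 7² + 8².
  Combine using the Brahmagupta–Fibonacci identity (a² + b²)(c² + d²) = (ac − bd)² + (ad + bc)² = (ac + bd)² + (ad − bc)²:
  17 · 113 = 1921: from (1² + 4²)(7² + 8²), take (1·7 − 4·8, 1·8 + 4·7) = (7 − 32, 8 + 28) = (-25, 36); dropping signs (only squares matter) gives (25, 36); check 25² + 36² = 625 + 1296 = 1921 ✓.
Step 4: Order so x ≤ y and verify: 25² + 36² = 625 + 1296 = 1921 = n. ✓

n = 1921 = 25² + 36² (one valid representation with x ≤ y).


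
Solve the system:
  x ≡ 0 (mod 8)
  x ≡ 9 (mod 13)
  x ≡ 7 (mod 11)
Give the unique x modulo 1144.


Moduli 8, 13, 11 are pairwise coprime; by CRT there is a unique solution modulo M = 8 · 13 · 11 = 1144.
Solve pairwise, accumulating the modulus:
  Start with x ≡ 0 (mod 8).
  Combine with x ≡ 9 (mod 13): since gcd(8, 13) = 1, we get a unique residue mod 104.
    Write x = 0 + 8·t and substitute into x ≡ 9 (mod 13): 8·t ≡ 9 − 0 = 9 (mod 13).
    The inverse of 8 mod 13 is 5 (since 8·5 = 40 = 3·13 + 1), so t ≡ 5·9 = 45 ≡ 6 (mod 13).
    Then x = 0 + 8·6 = 48, valid modulo lcm(8, 13) = 104: x ≡ 48 (mod 104).
  Combine with x ≡ 7 (mod 11): since gcd(104, 11) = 1, we get a unique residue mod 1144.
    Write x = 48 + 104·t and substitute into x ≡ 7 (mod 11): 104·t ≡ 7 − 48 = -41 (mod 11).
    Reduce coefficients mod 11: 5·t ≡ 3 (mod 11).
    The inverse of 5 mod 11 is 9 (since 5·9 = 45 = 4·11 + 1), so t ≡ 9·3 = 27 ≡ 5 (mod 11).
    Then x = 48 + 104·5 = 568, valid modulo lcm(104, 11) = 1144: x ≡ 568 (mod 1144).
Verify: 568 mod 8 = 0 ✓, 568 mod 13 = 9 ✓, 568 mod 11 = 7 ✓.

x ≡ 568 (mod 1144).


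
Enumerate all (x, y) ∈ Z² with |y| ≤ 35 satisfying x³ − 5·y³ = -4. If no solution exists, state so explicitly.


The equation is x³ - 5y³ = -4. For fixed y, x³ = 5·y³ − 4, so a solution requires the RHS to be a perfect cube.
Strategy: iterate y from -35 to 35, compute RHS = 5·y³ − 4, and check whether it is a (positive or negative) perfect cube.
Check small values of y:
  y = 0: RHS = -4 is not a perfect cube.
  y = 1: RHS = 1 = (1)³ ⇒ x = 1 works.
  y = -1: RHS = -9 is not a perfect cube.
  y = 2: RHS = 36 is not a perfect cube.
  y = -2: RHS = -44 is not a perfect cube.
  y = 3: RHS = 131 is not a perfect cube.
  y = -3: RHS = -139 is not a perfect cube.
Continuing the search up to |y| = 35 finds no further solutions beyond those listed.
Collected solutions: (1, 1).

Solutions (with |y| ≤ 35): (1, 1).


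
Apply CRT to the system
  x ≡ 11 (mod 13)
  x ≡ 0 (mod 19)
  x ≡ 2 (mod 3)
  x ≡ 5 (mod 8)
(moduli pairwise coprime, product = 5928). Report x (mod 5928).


Product of moduli M = 13 · 19 · 3 · 8 = 5928.
Merge one congruence at a time:
  Start: x ≡ 11 (mod 13).
  Combine with x ≡ 0 (mod 19); new modulus lcm = 247.
    Write x = 11 + 13·t and substitute into x ≡ 0 (mod 19): 13·t ≡ 0 − 11 = -11 (mod 19).
    Reduce coefficients mod 19: 13·t ≡ 8 (mod 19).
    The inverse of 13 mod 19 is 3 (since 13·3 = 39 = 2·19 + 1), so t ≡ 3·8 = 24 ≡ 5 (mod 19).
    Then x = 11 + 13·5 = 76, valid modulo lcm(13, 19) = 247: x ≡ 76 (mod 247).
  Combine with x ≡ 2 (mod 3); new modulus lcm = 741.
    Write x = 76 + 247·t and substitute into x ≡ 2 (mod 3): 247·t ≡ 2 − 76 = -74 (mod 3).
    Reduce coefficients mod 3: 1·t ≡ 1 (mod 3).
    So t ≡ 1 (mod 3).
    Then x = 76 + 247·1 = 323, valid modulo lcm(247, 3) = 741: x ≡ 323 (mod 741).
  Combine with x ≡ 5 (mod 8); new modulus lcm = 5928.
    Write x = 323 + 741·t and substitute into x ≡ 5 (mod 8): 741·t ≡ 5 − 323 = -318 (mod 8).
    Reduce coefficients mod 8: 5·t ≡ 2 (mod 8).
    The inverse of 5 mod 8 is 5 (since 5·5 = 25 = 3·8 + 1), so t ≡ 5·2 = 10 ≡ 2 (mod 8).
    Then x = 323 + 741·2 = 1805, valid modulo lcm(741, 8) = 5928: x ≡ 1805 (mod 5928).
Verify against each original: 1805 mod 13 = 11, 1805 mod 19 = 0, 1805 mod 3 = 2, 1805 mod 8 = 5.

x ≡ 1805 (mod 5928).


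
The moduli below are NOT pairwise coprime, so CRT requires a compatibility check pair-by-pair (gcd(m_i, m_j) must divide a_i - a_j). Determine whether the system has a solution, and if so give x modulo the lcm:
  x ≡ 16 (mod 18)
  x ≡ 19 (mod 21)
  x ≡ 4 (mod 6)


Moduli 18, 21, 6 are not pairwise coprime, so CRT works modulo lcm(m_i) when all pairwise compatibility conditions hold.
Pairwise compatibility: gcd(m_i, m_j) must divide a_i - a_j for every pair.
Merge one congruence at a time:
  Start: x ≡ 16 (mod 18).
  Combine with x ≡ 19 (mod 21): gcd(18, 21) = 3; 19 - 16 = 3, which IS divisible by 3, so compatible.
    Write x = 16 + 18·t and substitute into x ≡ 19 (mod 21): 18·t ≡ 19 − 16 = 3 (mod 21).
    Divide the congruence (and modulus) by g = 3: 6·t ≡ 1 (mod 7).
    The inverse of 6 mod 7 is 6 (since 6·6 = 36 = 5·7 + 1), so t ≡ 6·1 = 6 ≡ 6 (mod 7).
    Then x = 16 + 18·6 = 124, valid modulo lcm(18, 21) = 126: x ≡ 124 (mod 126).
  Combine with x ≡ 4 (mod 6): gcd(126, 6) = 6; 4 - 124 = -120, which IS divisible by 6, so compatible.
    Write x = 124 + 126·t and substitute into x ≡ 4 (mod 6): 126·t ≡ 4 − 124 = -120 (mod 6).
    Divide the congruence (and modulus) by g = 6: 21·t ≡ -20 (mod 1).
    Modulo 1 every t works; take t = 0.
    Then x = 124 + 126·0 = 124, valid modulo lcm(126, 6) = 126: x ≡ 124 (mod 126).
Verify: 124 mod 18 = 16, 124 mod 21 = 19, 124 mod 6 = 4.

x ≡ 124 (mod 126).


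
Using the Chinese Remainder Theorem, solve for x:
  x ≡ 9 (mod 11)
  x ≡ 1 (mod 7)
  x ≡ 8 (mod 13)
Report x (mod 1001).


Moduli 11, 7, 13 are pairwise coprime; by CRT there is a unique solution modulo M = 11 · 7 · 13 = 1001.
Solve pairwise, accumulating the modulus:
  Start with x ≡ 9 (mod 11).
  Combine with x ≡ 1 (mod 7): since gcd(11, 7) = 1, we get a unique residue mod 77.
    Write x = 9 + 11·t and substitute into x ≡ 1 (mod 7): 11·t ≡ 1 − 9 = -8 (mod 7).
    Reduce coefficients mod 7: 4·t ≡ 6 (mod 7).
    The inverse of 4 mod 7 is 2 (since 4·2 = 8 = 1·7 + 1), so t ≡ 2·6 = 12 ≡ 5 (mod 7).
    Then x = 9 + 11·5 = 64, valid modulo lcm(11, 7) = 77: x ≡ 64 (mod 77).
  Combine with x ≡ 8 (mod 13): since gcd(77, 13) = 1, we get a unique residue mod 1001.
    Write x = 64 + 77·t and substitute into x ≡ 8 (mod 13): 77·t ≡ 8 − 64 = -56 (mod 13).
    Reduce coefficients mod 13: 12·t ≡ 9 (mod 13).
    The inverse of 12 mod 13 is 12 (since 12·12 = 144 = 11·13 + 1), so t ≡ 12·9 = 108 ≡ 4 (mod 13).
    Then x = 64 + 77·4 = 372, valid modulo lcm(77, 13) = 1001: x ≡ 372 (mod 1001).
Verify: 372 mod 11 = 9 ✓, 372 mod 7 = 1 ✓, 372 mod 13 = 8 ✓.

x ≡ 372 (mod 1001).


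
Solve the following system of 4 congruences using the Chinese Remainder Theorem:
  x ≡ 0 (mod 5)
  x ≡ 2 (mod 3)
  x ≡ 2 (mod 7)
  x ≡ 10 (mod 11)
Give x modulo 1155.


Product of moduli M = 5 · 3 · 7 · 11 = 1155.
Merge one congruence at a time:
  Start: x ≡ 0 (mod 5).
  Combine with x ≡ 2 (mod 3); new modulus lcm = 15.
    Write x = 0 + 5·t and substitute into x ≡ 2 (mod 3): 5·t ≡ 2 − 0 = 2 (mod 3).
    Reduce coefficients mod 3: 2·t ≡ 2 (mod 3).
    The inverse of 2 mod 3 is 2 (since 2·2 = 4 = 1·3 + 1), so t ≡ 2·2 = 4 ≡ 1 (mod 3).
    Then x = 0 + 5·1 = 5, valid modulo lcm(5, 3) = 15: x ≡ 5 (mod 15).
  Combine with x ≡ 2 (mod 7); new modulus lcm = 105.
    Write x = 5 + 15·t and substitute into x ≡ 2 (mod 7): 15·t ≡ 2 − 5 = -3 (mod 7).
    Reduce coefficients mod 7: 1·t ≡ 4 (mod 7).
    So t ≡ 4 (mod 7).
    Then x = 5 + 15·4 = 65, valid modulo lcm(15, 7) = 105: x ≡ 65 (mod 105).
  Combine with x ≡ 10 (mod 11); new modulus lcm = 1155.
    Write x = 65 + 105·t and substitute into x ≡ 10 (mod 11): 105·t ≡ 10 − 65 = -55 (mod 11).
    Reduce coefficients mod 11: 6·t ≡ 0 (mod 11).
    The inverse of 6 mod 11 is 2 (since 6·2 = 12 = 1·11 + 1), so t ≡ 2·0 = 0 ≡ 0 (mod 11).
    Then x = 65 + 105·0 = 65, valid modulo lcm(105, 11) = 1155: x ≡ 65 (mod 1155).
Verify against each original: 65 mod 5 = 0, 65 mod 3 = 2, 65 mod 7 = 2, 65 mod 11 = 10.

x ≡ 65 (mod 1155).


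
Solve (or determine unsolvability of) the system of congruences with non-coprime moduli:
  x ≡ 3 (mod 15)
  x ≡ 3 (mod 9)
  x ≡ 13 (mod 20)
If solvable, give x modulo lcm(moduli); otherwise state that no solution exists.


Moduli 15, 9, 20 are not pairwise coprime, so CRT works modulo lcm(m_i) when all pairwise compatibility conditions hold.
Pairwise compatibility: gcd(m_i, m_j) must divide a_i - a_j for every pair.
Merge one congruence at a time:
  Start: x ≡ 3 (mod 15).
  Combine with x ≡ 3 (mod 9): gcd(15, 9) = 3; 3 - 3 = 0, which IS divisible by 3, so compatible.
    Write x = 3 + 15·t and substitute into x ≡ 3 (mod 9): 15·t ≡ 3 − 3 = 0 (mod 9).
    Divide the congruence (and modulus) by g = 3: 5·t ≡ 0 (mod 3).
    Reduce coefficients mod 3: 2·t ≡ 0 (mod 3).
    The inverse of 2 mod 3 is 2 (since 2·2 = 4 = 1·3 + 1), so t ≡ 2·0 = 0 ≡ 0 (mod 3).
    Then x = 3 + 15·0 = 3, valid modulo lcm(15, 9) = 45: x ≡ 3 (mod 45).
  Combine with x ≡ 13 (mod 20): gcd(45, 20) = 5; 13 - 3 = 10, which IS divisible by 5, so compatible.
    Write x = 3 + 45·t and substitute into x ≡ 13 (mod 20): 45·t ≡ 13 − 3 = 10 (mod 20).
    Divide the congruence (and modulus) by g = 5: 9·t ≡ 2 (mod 4).
    Reduce coefficients mod 4: 1·t ≡ 2 (mod 4).
    So t ≡ 2 (mod 4).
    Then x = 3 + 45·2 = 93, valid modulo lcm(45, 20) = 180: x ≡ 93 (mod 180).
Verify: 93 mod 15 = 3, 93 mod 9 = 3, 93 mod 20 = 13.

x ≡ 93 (mod 180).


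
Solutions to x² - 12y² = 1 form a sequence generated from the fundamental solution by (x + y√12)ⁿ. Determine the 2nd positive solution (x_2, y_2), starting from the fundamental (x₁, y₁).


Step 1: Find the fundamental solution (x₁, y₁) of x² - 12y² = 1.
  Expand √12 as a continued fraction. a₀ = ⌊√12⌋ = 3; iterate m_{k+1} = d_k·a_k − m_k, d_{k+1} = (12 − m_{k+1}²)/d_k, a_{k+1} = ⌊(a₀ + m_{k+1})/d_{k+1}⌋ (starting m₀ = 0, d₀ = 1), with convergents p_k = a_k·p_{k-1} + p_{k-2}, q_k = a_k·q_{k-1} + q_{k-2} (p₋₁ = 1, q₋₁ = 0):
  k = 0: a₀ = 3; p₀/q₀ = 3/1; p₀² − 12·q₀² = 9 − 12 = -3.
  k = 1: m = 3, d = 3, a = ⌊(3 + 3)/3⌋ = 2; p/q = (2·3 + 1)/(2·1 + 0) = 7/2; p² − 12·q² = 49 − 48 = 1.
  The first convergent with p² − 12·q² = 1 gives the fundamental solution (x₁, y₁) = (7, 2).
Step 2: Apply the recurrence (x_{n+1}, y_{n+1}) = (x₁x_n + 12y₁y_n, x₁y_n + y₁x_n) repeatedly.
  From (x_1, y_1) = (7, 2): x_2 = 7·7 + 12·2·2 = 97; y_2 = 7·2 + 2·7 = 28.
Step 3: Verify x_2² - 12·y_2² = 9409 - 9408 = 1 (should be 1). ✓

(x_1, y_1) = (7, 2); (x_2, y_2) = (97, 28).


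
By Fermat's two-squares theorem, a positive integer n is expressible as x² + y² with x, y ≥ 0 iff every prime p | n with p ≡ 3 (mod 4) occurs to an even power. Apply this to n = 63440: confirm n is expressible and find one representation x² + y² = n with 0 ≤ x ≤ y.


Step 1: Factor n = 63440 = 2^4 · 5 · 13 · 61.
Step 2: Check the mod-4 condition on each prime factor: 2 = 2 (special); 5 ≡ 1 (mod 4), exponent 1; 13 ≡ 1 (mod 4), exponent 1; 61 ≡ 1 (mod 4), exponent 1.
All primes ≡ 3 (mod 4) appear to even exponent (or don't appear), so by the two-squares theorem n IS expressible as a sum of two squares.
Step 3: Build a representation. Group n = k² · m with k = 4 and m = 5 · 13 · 61 = 3965 (a product of primes ≡ 1 (mod 4)); a representation of m scales to one of n via (k·x)² + (k·y)² = k²(x² + y²). Each prime p ≡ 1 (mod 4) is itself a sum of two squares; find a² by testing p − a² for a perfect square:
  5: 5 − 1² = 4 = 2² ⇒ 5 = 1² + 2².
  13: 13 − 1² = 12, 13 − 2² = 9 = 3² ⇒ 13 = 2² + 3².
  61: 61 − 1² = 60, 61 − 2² = 57, 61 − 3² = 52, 61 − 4² = 45, 61 − 5² = 36 = 6² ⇒ 61 = 5² + 6².
  Combine using the Brahmagupta–Fibonacci identity (a² + b²)(c² + d²) = (ac − bd)² + (ad + bc)² = (ac + bd)² + (ad − bc)²:
  5 · 13 = 65: from (1² + 2²)(2² + 3²), take (1·2 − 2·3, 1·3 + 2·2) = (2 − 6, 3 + 4) = (-4, 7); dropping signs (only squares matter) gives (4, 7); check 4² + 7² = 16 + 49 = 65 ✓.
  65 · 61 = 3965: from (4² + 7²)(5² + 6²), take (4·5 − 7·6, 4·6 + 7·5) = (20 − 42, 24 + 35) = (-22, 59); dropping signs (only squares matter) gives (22, 59); check 22² + 59² = 484 + 3481 = 3965 ✓.
  Scale by k = 4: (4·22, 4·59) = (88, 236).
Step 4: Order so x ≤ y and verify: 88² + 236² = 7744 + 55696 = 63440 = n. ✓

n = 63440 = 88² + 236² (one valid representation with x ≤ y).


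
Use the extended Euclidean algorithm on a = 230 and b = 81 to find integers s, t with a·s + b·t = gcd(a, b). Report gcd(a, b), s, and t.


Euclidean algorithm on (230, 81) — divide until remainder is 0:
  230 = 2 · 81 + 68
  81 = 1 · 68 + 13
  68 = 5 · 13 + 3
  13 = 4 · 3 + 1
  3 = 3 · 1 + 0
gcd(230, 81) = 1.
Track Bezout coefficients alongside the remainders: start with r₀ = 230 = a·1 + b·0 (s = 1, t = 0) and r₁ = 81 = a·0 + b·1 (s = 0, t = 1); each new remainder r_{k+1} = r_{k-1} − q_k·r_k inherits s_{k+1} = s_{k-1} − q_k·s_k, t_{k+1} = t_{k-1} − q_k·t_k, so r_k = a·s_k + b·t_k at every step:
  q = 2: r = 68, s = 1 − 2·0 = 1, t = 0 − 2·1 = -2  (check: 230·1 + 81·(-2) = 68)
  q = 1: r = 13, s = 0 − 1·1 = -1, t = 1 − 1·(-2) = 3  (check: 230·(-1) + 81·3 = 13)
  q = 5: r = 3, s = 1 − 5·(-1) = 6, t = -2 − 5·3 = -17  (check: 230·6 + 81·(-17) = 3)
  q = 4: r = 1, s = -1 − 4·6 = -25, t = 3 − 4·(-17) = 71  (check: 230·(-25) + 81·71 = 1)
The row with r = 1 (the gcd) gives the Bezout coefficients s = -25, t = 71.
Result: 230 · (-25) + 81 · (71) = 1.

gcd(230, 81) = 1; s = -25, t = 71 (check: 230·(-25) + 81·71 = 1).


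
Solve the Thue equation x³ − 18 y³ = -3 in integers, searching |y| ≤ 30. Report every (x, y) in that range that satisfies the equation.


The equation is x³ - 18y³ = -3. For fixed y, x³ = 18·y³ − 3, so a solution requires the RHS to be a perfect cube.
Strategy: iterate y from -30 to 30, compute RHS = 18·y³ − 3, and check whether it is a (positive or negative) perfect cube.
Check small values of y:
  y = 0: RHS = -3 is not a perfect cube.
  y = 1: RHS = 15 is not a perfect cube.
  y = -1: RHS = -21 is not a perfect cube.
  y = 2: RHS = 141 is not a perfect cube.
  y = -2: RHS = -147 is not a perfect cube.
  y = 3: RHS = 483 is not a perfect cube.
  y = -3: RHS = -489 is not a perfect cube.
Continuing the search up to |y| = 30 finds no solutions either.
No (x, y) in the scanned range satisfies the equation.

No integer solutions with |y| ≤ 30.


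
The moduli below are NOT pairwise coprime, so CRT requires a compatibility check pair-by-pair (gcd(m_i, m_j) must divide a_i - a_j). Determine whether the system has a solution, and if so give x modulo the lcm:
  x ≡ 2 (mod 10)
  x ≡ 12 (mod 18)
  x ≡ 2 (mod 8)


Moduli 10, 18, 8 are not pairwise coprime, so CRT works modulo lcm(m_i) when all pairwise compatibility conditions hold.
Pairwise compatibility: gcd(m_i, m_j) must divide a_i - a_j for every pair.
Merge one congruence at a time:
  Start: x ≡ 2 (mod 10).
  Combine with x ≡ 12 (mod 18): gcd(10, 18) = 2; 12 - 2 = 10, which IS divisible by 2, so compatible.
    Write x = 2 + 10·t and substitute into x ≡ 12 (mod 18): 10·t ≡ 12 − 2 = 10 (mod 18).
    Divide the congruence (and modulus) by g = 2: 5·t ≡ 5 (mod 9).
    The inverse of 5 mod 9 is 2 (since 5·2 = 10 = 1·9 + 1), so t ≡ 2·5 = 10 ≡ 1 (mod 9).
    Then x = 2 + 10·1 = 12, valid modulo lcm(10, 18) = 90: x ≡ 12 (mod 90).
  Combine with x ≡ 2 (mod 8): gcd(90, 8) = 2; 2 - 12 = -10, which IS divisible by 2, so compatible.
    Write x = 12 + 90·t and substitute into x ≡ 2 (mod 8): 90·t ≡ 2 − 12 = -10 (mod 8).
    Divide the congruence (and modulus) by g = 2: 45·t ≡ -5 (mod 4).
    Reduce coefficients mod 4: 1·t ≡ 3 (mod 4).
    So t ≡ 3 (mod 4).
    Then x = 12 + 90·3 = 282, valid modulo lcm(90, 8) = 360: x ≡ 282 (mod 360).
Verify: 282 mod 10 = 2, 282 mod 18 = 12, 282 mod 8 = 2.

x ≡ 282 (mod 360).


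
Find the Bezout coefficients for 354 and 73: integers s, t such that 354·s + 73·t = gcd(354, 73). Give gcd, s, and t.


Euclidean algorithm on (354, 73) — divide until remainder is 0:
  354 = 4 · 73 + 62
  73 = 1 · 62 + 11
  62 = 5 · 11 + 7
  11 = 1 · 7 + 4
  7 = 1 · 4 + 3
  4 = 1 · 3 + 1
  3 = 3 · 1 + 0
gcd(354, 73) = 1.
Track Bezout coefficients alongside the remainders: start with r₀ = 354 = a·1 + b·0 (s = 1, t = 0) and r₁ = 73 = a·0 + b·1 (s = 0, t = 1); each new remainder r_{k+1} = r_{k-1} − q_k·r_k inherits s_{k+1} = s_{k-1} − q_k·s_k, t_{k+1} = t_{k-1} − q_k·t_k, so r_k = a·s_k + b·t_k at every step:
  q = 4: r = 62, s = 1 − 4·0 = 1, t = 0 − 4·1 = -4  (check: 354·1 + 73·(-4) = 62)
  q = 1: r = 11, s = 0 − 1·1 = -1, t = 1 − 1·(-4) = 5  (check: 354·(-1) + 73·5 = 11)
  q = 5: r = 7, s = 1 − 5·(-1) = 6, t = -4 − 5·5 = -29  (check: 354·6 + 73·(-29) = 7)
  q = 1: r = 4, s = -1 − 1·6 = -7, t = 5 − 1·(-29) = 34  (check: 354·(-7) + 73·34 = 4)
  q = 1: r = 3, s = 6 − 1·(-7) = 13, t = -29 − 1·34 = -63  (check: 354·13 + 73·(-63) = 3)
  q = 1: r = 1, s = -7 − 1·13 = -20, t = 34 − 1·(-63) = 97  (check: 354·(-20) + 73·97 = 1)
The row with r = 1 (the gcd) gives the Bezout coefficients s = -20, t = 97.
Result: 354 · (-20) + 73 · (97) = 1.

gcd(354, 73) = 1; s = -20, t = 97 (check: 354·(-20) + 73·97 = 1).


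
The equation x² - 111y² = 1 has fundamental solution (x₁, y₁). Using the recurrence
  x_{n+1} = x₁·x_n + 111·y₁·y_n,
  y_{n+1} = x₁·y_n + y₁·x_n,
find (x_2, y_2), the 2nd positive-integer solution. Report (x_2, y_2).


Step 1: Find the fundamental solution (x₁, y₁) of x² - 111y² = 1.
  Expand √111 as a continued fraction. a₀ = ⌊√111⌋ = 10; iterate m_{k+1} = d_k·a_k − m_k, d_{k+1} = (111 − m_{k+1}²)/d_k, a_{k+1} = ⌊(a₀ + m_{k+1})/d_{k+1}⌋ (starting m₀ = 0, d₀ = 1), with convergents p_k = a_k·p_{k-1} + p_{k-2}, q_k = a_k·q_{k-1} + q_{k-2} (p₋₁ = 1, q₋₁ = 0):
  k = 0: a₀ = 10; p₀/q₀ = 10/1; p₀² − 111·q₀² = 100 − 111 = -11.
  k = 1: m = 10, d = 11, a = ⌊(10 + 10)/11⌋ = 1; p/q = (1·10 + 1)/(1·1 + 0) = 11/1; p² − 111·q² = 121 − 111 = 10.
  k = 2: m = 1, d = 10, a = ⌊(10 + 1)/10⌋ = 1; p/q = (1·11 + 10)/(1·1 + 1) = 21/2; p² − 111·q² = 441 − 444 = -3.
  k = 3: m = 9, d = 3, a = ⌊(10 + 9)/3⌋ = 6; p/q = (6·21 + 11)/(6·2 + 1) = 137/13; p² − 111·q² = 18769 − 18759 = 10.
  k = 4: m = 9, d = 10, a = ⌊(10 + 9)/10⌋ = 1; p/q = (1·137 + 21)/(1·13 + 2) = 158/15; p² − 111·q² = 24964 − 24975 = -11.
  k = 5: m = 1, d = 11, a = ⌊(10 + 1)/11⌋ = 1; p/q = (1·158 + 137)/(1·15 + 13) = 295/28; p² − 111·q² = 87025 − 87024 = 1.
  The first convergent with p² − 111·q² = 1 gives the fundamental solution (x₁, y₁) = (295, 28).
Step 2: Apply the recurrence (x_{n+1}, y_{n+1}) = (x₁x_n + 111y₁y_n, x₁y_n + y₁x_n) repeatedly.
  From (x_1, y_1) = (295, 28): x_2 = 295·295 + 111·28·28 = 174049; y_2 = 295·28 + 28·295 = 16520.
Step 3: Verify x_2² - 111·y_2² = 30293054401 - 30293054400 = 1 (should be 1). ✓

(x_1, y_1) = (295, 28); (x_2, y_2) = (174049, 16520).


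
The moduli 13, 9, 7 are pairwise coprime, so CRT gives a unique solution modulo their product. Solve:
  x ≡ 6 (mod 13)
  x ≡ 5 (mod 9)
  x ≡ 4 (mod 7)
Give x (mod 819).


Moduli 13, 9, 7 are pairwise coprime; by CRT there is a unique solution modulo M = 13 · 9 · 7 = 819.
Solve pairwise, accumulating the modulus:
  Start with x ≡ 6 (mod 13).
  Combine with x ≡ 5 (mod 9): since gcd(13, 9) = 1, we get a unique residue mod 117.
    Write x = 6 + 13·t and substitute into x ≡ 5 (mod 9): 13·t ≡ 5 − 6 = -1 (mod 9).
    Reduce coefficients mod 9: 4·t ≡ 8 (mod 9).
    The inverse of 4 mod 9 is 7 (since 4·7 = 28 = 3·9 + 1), so t ≡ 7·8 = 56 ≡ 2 (mod 9).
    Then x = 6 + 13·2 = 32, valid modulo lcm(13, 9) = 117: x ≡ 32 (mod 117).
  Combine with x ≡ 4 (mod 7): since gcd(117, 7) = 1, we get a unique residue mod 819.
    Write x = 32 + 117·t and substitute into x ≡ 4 (mod 7): 117·t ≡ 4 − 32 = -28 (mod 7).
    Reduce coefficients mod 7: 5·t ≡ 0 (mod 7).
    The inverse of 5 mod 7 is 3 (since 5·3 = 15 = 2·7 + 1), so t ≡ 3·0 = 0 ≡ 0 (mod 7).
    Then x = 32 + 117·0 = 32, valid modulo lcm(117, 7) = 819: x ≡ 32 (mod 819).
Verify: 32 mod 13 = 6 ✓, 32 mod 9 = 5 ✓, 32 mod 7 = 4 ✓.

x ≡ 32 (mod 819).


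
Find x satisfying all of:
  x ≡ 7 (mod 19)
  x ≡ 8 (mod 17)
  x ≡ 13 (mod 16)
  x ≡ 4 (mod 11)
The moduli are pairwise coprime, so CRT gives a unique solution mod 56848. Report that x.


Product of moduli M = 19 · 17 · 16 · 11 = 56848.
Merge one congruence at a time:
  Start: x ≡ 7 (mod 19).
  Combine with x ≡ 8 (mod 17); new modulus lcm = 323.
    Write x = 7 + 19·t and substitute into x ≡ 8 (mod 17): 19·t ≡ 8 − 7 = 1 (mod 17).
    Reduce coefficients mod 17: 2·t ≡ 1 (mod 17).
    The inverse of 2 mod 17 is 9 (since 2·9 = 18 = 1·17 + 1), so t ≡ 9·1 = 9 ≡ 9 (mod 17).
    Then x = 7 + 19·9 = 178, valid modulo lcm(19, 17) = 323: x ≡ 178 (mod 323).
  Combine with x ≡ 13 (mod 16); new modulus lcm = 5168.
    Write x = 178 + 323·t and substitute into x ≡ 13 (mod 16): 323·t ≡ 13 − 178 = -165 (mod 16).
    Reduce coefficients mod 16: 3·t ≡ 11 (mod 16).
    The inverse of 3 mod 16 is 11 (since 3·11 = 33 = 2·16 + 1), so t ≡ 11·11 = 121 ≡ 9 (mod 16).
    Then x = 178 + 323·9 = 3085, valid modulo lcm(323, 16) = 5168: x ≡ 3085 (mod 5168).
  Combine with x ≡ 4 (mod 11); new modulus lcm = 56848.
    Write x = 3085 + 5168·t and substitute into x ≡ 4 (mod 11): 5168·t ≡ 4 − 3085 = -3081 (mod 11).
    Reduce coefficients mod 11: 9·t ≡ 10 (mod 11).
    The inverse of 9 mod 11 is 5 (since 9·5 = 45 = 4·11 + 1), so t ≡ 5·10 = 50 ≡ 6 (mod 11).
    Then x = 3085 + 5168·6 = 34093, valid modulo lcm(5168, 11) = 56848: x ≡ 34093 (mod 56848).
Verify against each original: 34093 mod 19 = 7, 34093 mod 17 = 8, 34093 mod 16 = 13, 34093 mod 11 = 4.

x ≡ 34093 (mod 56848).


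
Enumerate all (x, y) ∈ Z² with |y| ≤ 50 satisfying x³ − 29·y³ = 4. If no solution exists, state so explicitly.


The equation is x³ - 29y³ = 4. For fixed y, x³ = 29·y³ + 4, so a solution requires the RHS to be a perfect cube.
Strategy: iterate y from -50 to 50, compute RHS = 29·y³ + 4, and check whether it is a (positive or negative) perfect cube.
Check small values of y:
  y = 0: RHS = 4 is not a perfect cube.
  y = 1: RHS = 33 is not a perfect cube.
  y = -1: RHS = -25 is not a perfect cube.
  y = 2: RHS = 236 is not a perfect cube.
  y = -2: RHS = -228 is not a perfect cube.
  y = 3: RHS = 787 is not a perfect cube.
  y = -3: RHS = -779 is not a perfect cube.
Continuing the search up to |y| = 50 finds no solutions either.
No (x, y) in the scanned range satisfies the equation.

No integer solutions with |y| ≤ 50.


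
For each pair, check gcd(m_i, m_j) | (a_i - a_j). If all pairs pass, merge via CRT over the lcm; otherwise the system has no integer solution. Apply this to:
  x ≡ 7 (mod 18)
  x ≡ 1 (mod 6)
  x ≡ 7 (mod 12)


Moduli 18, 6, 12 are not pairwise coprime, so CRT works modulo lcm(m_i) when all pairwise compatibility conditions hold.
Pairwise compatibility: gcd(m_i, m_j) must divide a_i - a_j for every pair.
Merge one congruence at a time:
  Start: x ≡ 7 (mod 18).
  Combine with x ≡ 1 (mod 6): gcd(18, 6) = 6; 1 - 7 = -6, which IS divisible by 6, so compatible.
    Write x = 7 + 18·t and substitute into x ≡ 1 (mod 6): 18·t ≡ 1 − 7 = -6 (mod 6).
    Divide the congruence (and modulus) by g = 6: 3·t ≡ -1 (mod 1).
    Modulo 1 every t works; take t = 0.
    Then x = 7 + 18·0 = 7, valid modulo lcm(18, 6) = 18: x ≡ 7 (mod 18).
  Combine with x ≡ 7 (mod 12): gcd(18, 12) = 6; 7 - 7 = 0, which IS divisible by 6, so compatible.
    Write x = 7 + 18·t and substitute into x ≡ 7 (mod 12): 18·t ≡ 7 − 7 = 0 (mod 12).
    Divide the congruence (and modulus) by g = 6: 3·t ≡ 0 (mod 2).
    Reduce coefficients mod 2: 1·t ≡ 0 (mod 2).
    So t ≡ 0 (mod 2).
    Then x = 7 + 18·0 = 7, valid modulo lcm(18, 12) = 36: x ≡ 7 (mod 36).
Verify: 7 mod 18 = 7, 7 mod 6 = 1, 7 mod 12 = 7.

x ≡ 7 (mod 36).


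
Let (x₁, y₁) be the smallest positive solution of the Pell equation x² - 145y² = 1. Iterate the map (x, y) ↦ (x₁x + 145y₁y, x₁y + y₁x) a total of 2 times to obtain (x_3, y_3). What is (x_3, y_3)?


Step 1: Find the fundamental solution (x₁, y₁) of x² - 145y² = 1.
  Expand √145 as a continued fraction. a₀ = ⌊√145⌋ = 12; iterate m_{k+1} = d_k·a_k − m_k, d_{k+1} = (145 − m_{k+1}²)/d_k, a_{k+1} = ⌊(a₀ + m_{k+1})/d_{k+1}⌋ (starting m₀ = 0, d₀ = 1), with convergents p_k = a_k·p_{k-1} + p_{k-2}, q_k = a_k·q_{k-1} + q_{k-2} (p₋₁ = 1, q₋₁ = 0):
  k = 0: a₀ = 12; p₀/q₀ = 12/1; p₀² − 145·q₀² = 144 − 145 = -1.
  k = 1: m = 12, d = 1, a = ⌊(12 + 12)/1⌋ = 24; p/q = (24·12 + 1)/(24·1 + 0) = 289/24; p² − 145·q² = 83521 − 83520 = 1.
  The first convergent with p² − 145·q² = 1 gives the fundamental solution (x₁, y₁) = (289, 24).
Step 2: Apply the recurrence (x_{n+1}, y_{n+1}) = (x₁x_n + 145y₁y_n, x₁y_n + y₁x_n) repeatedly.
  From (x_1, y_1) = (289, 24): x_2 = 289·289 + 145·24·24 = 167041; y_2 = 289·24 + 24·289 = 13872.
  From (x_2, y_2) = (167041, 13872): x_3 = 289·167041 + 145·24·13872 = 96549409; y_3 = 289·13872 + 24·167041 = 8017992.
Step 3: Verify x_3² - 145·y_3² = 9321788378249281 - 9321788378249280 = 1 (should be 1). ✓

(x_1, y_1) = (289, 24); (x_3, y_3) = (96549409, 8017992).


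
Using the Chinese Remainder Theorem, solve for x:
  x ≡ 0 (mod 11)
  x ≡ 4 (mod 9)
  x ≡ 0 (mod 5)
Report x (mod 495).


Moduli 11, 9, 5 are pairwise coprime; by CRT there is a unique solution modulo M = 11 · 9 · 5 = 495.
Solve pairwise, accumulating the modulus:
  Start with x ≡ 0 (mod 11).
  Combine with x ≡ 4 (mod 9): since gcd(11, 9) = 1, we get a unique residue mod 99.
    Write x = 0 + 11·t and substitute into x ≡ 4 (mod 9): 11·t ≡ 4 − 0 = 4 (mod 9).
    Reduce coefficients mod 9: 2·t ≡ 4 (mod 9).
    The inverse of 2 mod 9 is 5 (since 2·5 = 10 = 1·9 + 1), so t ≡ 5·4 = 20 ≡ 2 (mod 9).
    Then x = 0 + 11·2 = 22, valid modulo lcm(11, 9) = 99: x ≡ 22 (mod 99).
  Combine with x ≡ 0 (mod 5): since gcd(99, 5) = 1, we get a unique residue mod 495.
    Write x = 22 + 99·t and substitute into x ≡ 0 (mod 5): 99·t ≡ 0 − 22 = -22 (mod 5).
    Reduce coefficients mod 5: 4·t ≡ 3 (mod 5).
    The inverse of 4 mod 5 is 4 (since 4·4 = 16 = 3·5 + 1), so t ≡ 4·3 = 12 ≡ 2 (mod 5).
    Then x = 22 + 99·2 = 220, valid modulo lcm(99, 5) = 495: x ≡ 220 (mod 495).
Verify: 220 mod 11 = 0 ✓, 220 mod 9 = 4 ✓, 220 mod 5 = 0 ✓.

x ≡ 220 (mod 495).


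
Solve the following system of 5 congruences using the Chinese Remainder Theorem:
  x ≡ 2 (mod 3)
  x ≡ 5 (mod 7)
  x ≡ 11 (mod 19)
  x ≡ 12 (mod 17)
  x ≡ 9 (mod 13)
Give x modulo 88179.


Product of moduli M = 3 · 7 · 19 · 17 · 13 = 88179.
Merge one congruence at a time:
  Start: x ≡ 2 (mod 3).
  Combine with x ≡ 5 (mod 7); new modulus lcm = 21.
    Write x = 2 + 3·t and substitute into x ≡ 5 (mod 7): 3·t ≡ 5 − 2 = 3 (mod 7).
    The inverse of 3 mod 7 is 5 (since 3·5 = 15 = 2·7 + 1), so t ≡ 5·3 = 15 ≡ 1 (mod 7).
    Then x = 2 + 3·1 = 5, valid modulo lcm(3, 7) = 21: x ≡ 5 (mod 21).
  Combine with x ≡ 11 (mod 19); new modulus lcm = 399.
    Write x = 5 + 21·t and substitute into x ≡ 11 (mod 19): 21·t ≡ 11 − 5 = 6 (mod 19).
    Reduce coefficients mod 19: 2·t ≡ 6 (mod 19).
    The inverse of 2 mod 19 is 10 (since 2·10 = 20 = 1·19 + 1), so t ≡ 10·6 = 60 ≡ 3 (mod 19).
    Then x = 5 + 21·3 = 68, valid modulo lcm(21, 19) = 399: x ≡ 68 (mod 399).
  Combine with x ≡ 12 (mod 17); new modulus lcm = 6783.
    Write x = 68 + 399·t and substitute into x ≡ 12 (mod 17): 399·t ≡ 12 − 68 = -56 (mod 17).
    Reduce coefficients mod 17: 8·t ≡ 12 (mod 17).
    The inverse of 8 mod 17 is 15 (since 8·15 = 120 = 7·17 + 1), so t ≡ 15·12 = 180 ≡ 10 (mod 17).
    Then x = 68 + 399·10 = 4058, valid modulo lcm(399, 17) = 6783: x ≡ 4058 (mod 6783).
  Combine with x ≡ 9 (mod 13); new modulus lcm = 88179.
    Write x = 4058 + 6783·t and substitute into x ≡ 9 (mod 13): 6783·t ≡ 9 − 4058 = -4049 (mod 13).
    Reduce coefficients mod 13: 10·t ≡ 7 (mod 13).
    The inverse of 10 mod 13 is 4 (since 10·4 = 40 = 3·13 + 1), so t ≡ 4·7 = 28 ≡ 2 (mod 13).
    Then x = 4058 + 6783·2 = 17624, valid modulo lcm(6783, 13) = 88179: x ≡ 17624 (mod 88179).
Verify against each original: 17624 mod 3 = 2, 17624 mod 7 = 5, 17624 mod 19 = 11, 17624 mod 17 = 12, 17624 mod 13 = 9.

x ≡ 17624 (mod 88179).


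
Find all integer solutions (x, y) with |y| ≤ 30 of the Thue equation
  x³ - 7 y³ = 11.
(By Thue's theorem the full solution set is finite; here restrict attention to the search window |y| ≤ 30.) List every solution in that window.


The equation is x³ - 7y³ = 11. For fixed y, x³ = 7·y³ + 11, so a solution requires the RHS to be a perfect cube.
Strategy: iterate y from -30 to 30, compute RHS = 7·y³ + 11, and check whether it is a (positive or negative) perfect cube.
Check small values of y:
  y = 0: RHS = 11 is not a perfect cube.
  y = 1: RHS = 18 is not a perfect cube.
  y = -1: RHS = 4 is not a perfect cube.
  y = 2: RHS = 67 is not a perfect cube.
  y = -2: RHS = -45 is not a perfect cube.
  y = 3: RHS = 200 is not a perfect cube.
  y = -3: RHS = -178 is not a perfect cube.
Continuing the search up to |y| = 30 finds no solutions either.
No (x, y) in the scanned range satisfies the equation.

No integer solutions with |y| ≤ 30.


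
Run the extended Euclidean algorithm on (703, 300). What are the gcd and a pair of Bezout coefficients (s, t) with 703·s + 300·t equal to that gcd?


Euclidean algorithm on (703, 300) — divide until remainder is 0:
  703 = 2 · 300 + 103
  300 = 2 · 103 + 94
  103 = 1 · 94 + 9
  94 = 10 · 9 + 4
  9 = 2 · 4 + 1
  4 = 4 · 1 + 0
gcd(703, 300) = 1.
Track Bezout coefficients alongside the remainders: start with r₀ = 703 = a·1 + b·0 (s = 1, t = 0) and r₁ = 300 = a·0 + b·1 (s = 0, t = 1); each new remainder r_{k+1} = r_{k-1} − q_k·r_k inherits s_{k+1} = s_{k-1} − q_k·s_k, t_{k+1} = t_{k-1} − q_k·t_k, so r_k = a·s_k + b·t_k at every step:
  q = 2: r = 103, s = 1 − 2·0 = 1, t = 0 − 2·1 = -2  (check: 703·1 + 300·(-2) = 103)
  q = 2: r = 94, s = 0 − 2·1 = -2, t = 1 − 2·(-2) = 5  (check: 703·(-2) + 300·5 = 94)
  q = 1: r = 9, s = 1 − 1·(-2) = 3, t = -2 − 1·5 = -7  (check: 703·3 + 300·(-7) = 9)
  q = 10: r = 4, s = -2 − 10·3 = -32, t = 5 − 10·(-7) = 75  (check: 703·(-32) + 300·75 = 4)
  q = 2: r = 1, s = 3 − 2·(-32) = 67, t = -7 − 2·75 = -157  (check: 703·67 + 300·(-157) = 1)
The row with r = 1 (the gcd) gives the Bezout coefficients s = 67, t = -157.
Result: 703 · (67) + 300 · (-157) = 1.

gcd(703, 300) = 1; s = 67, t = -157 (check: 703·67 + 300·(-157) = 1).


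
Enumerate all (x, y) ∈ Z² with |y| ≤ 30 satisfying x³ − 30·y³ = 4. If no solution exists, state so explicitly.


The equation is x³ - 30y³ = 4. For fixed y, x³ = 30·y³ + 4, so a solution requires the RHS to be a perfect cube.
Strategy: iterate y from -30 to 30, compute RHS = 30·y³ + 4, and check whether it is a (positive or negative) perfect cube.
Check small values of y:
  y = 0: RHS = 4 is not a perfect cube.
  y = 1: RHS = 34 is not a perfect cube.
  y = -1: RHS = -26 is not a perfect cube.
  y = 2: RHS = 244 is not a perfect cube.
  y = -2: RHS = -236 is not a perfect cube.
  y = 3: RHS = 814 is not a perfect cube.
  y = -3: RHS = -806 is not a perfect cube.
Continuing the search up to |y| = 30 finds no solutions either.
No (x, y) in the scanned range satisfies the equation.

No integer solutions with |y| ≤ 30.


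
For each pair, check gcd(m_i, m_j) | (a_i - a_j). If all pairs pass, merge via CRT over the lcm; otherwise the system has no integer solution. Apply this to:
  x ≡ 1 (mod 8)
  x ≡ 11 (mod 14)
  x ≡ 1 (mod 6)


Moduli 8, 14, 6 are not pairwise coprime, so CRT works modulo lcm(m_i) when all pairwise compatibility conditions hold.
Pairwise compatibility: gcd(m_i, m_j) must divide a_i - a_j for every pair.
Merge one congruence at a time:
  Start: x ≡ 1 (mod 8).
  Combine with x ≡ 11 (mod 14): gcd(8, 14) = 2; 11 - 1 = 10, which IS divisible by 2, so compatible.
    Write x = 1 + 8·t and substitute into x ≡ 11 (mod 14): 8·t ≡ 11 − 1 = 10 (mod 14).
    Divide the congruence (and modulus) by g = 2: 4·t ≡ 5 (mod 7).
    The inverse of 4 mod 7 is 2 (since 4·2 = 8 = 1·7 + 1), so t ≡ 2·5 = 10 ≡ 3 (mod 7).
    Then x = 1 + 8·3 = 25, valid modulo lcm(8, 14) = 56: x ≡ 25 (mod 56).
  Combine with x ≡ 1 (mod 6): gcd(56, 6) = 2; 1 - 25 = -24, which IS divisible by 2, so compatible.
    Write x = 25 + 56·t and substitute into x ≡ 1 (mod 6): 56·t ≡ 1 − 25 = -24 (mod 6).
    Divide the congruence (and modulus) by g = 2: 28·t ≡ -12 (mod 3).
    Reduce coefficients mod 3: 1·t ≡ 0 (mod 3).
    So t ≡ 0 (mod 3).
    Then x = 25 + 56·0 = 25, valid modulo lcm(56, 6) = 168: x ≡ 25 (mod 168).
Verify: 25 mod 8 = 1, 25 mod 14 = 11, 25 mod 6 = 1.

x ≡ 25 (mod 168).


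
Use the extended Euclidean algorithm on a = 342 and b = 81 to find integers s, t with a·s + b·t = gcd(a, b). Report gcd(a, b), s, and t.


Euclidean algorithm on (342, 81) — divide until remainder is 0:
  342 = 4 · 81 + 18
  81 = 4 · 18 + 9
  18 = 2 · 9 + 0
gcd(342, 81) = 9.
Track Bezout coefficients alongside the remainders: start with r₀ = 342 = a·1 + b·0 (s = 1, t = 0) and r₁ = 81 = a·0 + b·1 (s = 0, t = 1); each new remainder r_{k+1} = r_{k-1} − q_k·r_k inherits s_{k+1} = s_{k-1} − q_k·s_k, t_{k+1} = t_{k-1} − q_k·t_k, so r_k = a·s_k + b·t_k at every step:
  q = 4: r = 18, s = 1 − 4·0 = 1, t = 0 − 4·1 = -4  (check: 342·1 + 81·(-4) = 18)
  q = 4: r = 9, s = 0 − 4·1 = -4, t = 1 − 4·(-4) = 17  (check: 342·(-4) + 81·17 = 9)
The row with r = 9 (the gcd) gives the Bezout coefficients s = -4, t = 17.
Result: 342 · (-4) + 81 · (17) = 9.

gcd(342, 81) = 9; s = -4, t = 17 (check: 342·(-4) + 81·17 = 9).


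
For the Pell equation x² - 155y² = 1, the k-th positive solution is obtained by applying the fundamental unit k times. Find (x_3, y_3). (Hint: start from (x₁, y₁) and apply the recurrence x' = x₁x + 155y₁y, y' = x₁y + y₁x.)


Step 1: Find the fundamental solution (x₁, y₁) of x² - 155y² = 1.
  Expand √155 as a continued fraction. a₀ = ⌊√155⌋ = 12; iterate m_{k+1} = d_k·a_k − m_k, d_{k+1} = (155 − m_{k+1}²)/d_k, a_{k+1} = ⌊(a₀ + m_{k+1})/d_{k+1}⌋ (starting m₀ = 0, d₀ = 1), with convergents p_k = a_k·p_{k-1} + p_{k-2}, q_k = a_k·q_{k-1} + q_{k-2} (p₋₁ = 1, q₋₁ = 0):
  k = 0: a₀ = 12; p₀/q₀ = 12/1; p₀² − 155·q₀² = 144 − 155 = -11.
  k = 1: m = 12, d = 11, a = ⌊(12 + 12)/11⌋ = 2; p/q = (2·12 + 1)/(2·1 + 0) = 25/2; p² − 155·q² = 625 − 620 = 5.
  k = 2: m = 10, d = 5, a = ⌊(12 + 10)/5⌋ = 4; p/q = (4·25 + 12)/(4·2 + 1) = 112/9; p² − 155·q² = 12544 − 12555 = -11.
  k = 3: m = 10, d = 11, a = ⌊(12 + 10)/11⌋ = 2; p/q = (2·112 + 25)/(2·9 + 2) = 249/20; p² − 155·q² = 62001 − 62000 = 1.
  The first convergent with p² − 155·q² = 1 gives the fundamental solution (x₁, y₁) = (249, 20).
Step 2: Apply the recurrence (x_{n+1}, y_{n+1}) = (x₁x_n + 155y₁y_n, x₁y_n + y₁x_n) repeatedly.
  From (x_1, y_1) = (249, 20): x_2 = 249·249 + 155·20·20 = 124001; y_2 = 249·20 + 20·249 = 9960.
  From (x_2, y_2) = (124001, 9960): x_3 = 249·124001 + 155·20·9960 = 61752249; y_3 = 249·9960 + 20·124001 = 4960060.
Step 3: Verify x_3² - 155·y_3² = 3813340256558001 - 3813340256558000 = 1 (should be 1). ✓

(x_1, y_1) = (249, 20); (x_3, y_3) = (61752249, 4960060).


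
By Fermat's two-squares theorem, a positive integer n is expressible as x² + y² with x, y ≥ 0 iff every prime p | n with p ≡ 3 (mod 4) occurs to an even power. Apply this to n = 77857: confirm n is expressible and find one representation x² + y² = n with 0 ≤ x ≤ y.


Step 1: Factor n = 77857 = 13 · 53 · 113.
Step 2: Check the mod-4 condition on each prime factor: 13 ≡ 1 (mod 4), exponent 1; 53 ≡ 1 (mod 4), exponent 1; 113 ≡ 1 (mod 4), exponent 1.
All primes ≡ 3 (mod 4) appear to even exponent (or don't appear), so by the two-squares theorem n IS expressible as a sum of two squares.
Step 3: Build a representation. Here n = 13 · 53 · 113 is a product of primes ≡ 1 (mod 4). Each prime p ≡ 1 (mod 4) is itself a sum of two squares; find a² by testing p − a² for a perfect square:
  13: 13 − 1² = 12, 13 − 2² = 9 = 3² ⇒ 13 = 2² + 3².
  53: 53 − 1² = 52, 53 − 2² = 49 = 7² ⇒ 53 = 2² + 7².
  113: 113 − 1² = 112, 113 − 2² = 109, 113 − 3² = 104, 113 − 4² = 97, 113 − 5² = 88, 113 − 6² = 77, 113 − 7² = 64 = 8² ⇒ 113 = 7² + 8².
  Combine using the Brahmagupta–Fibonacci identity (a² + b²)(c² + d²) = (ac − bd)² + (ad + bc)² = (ac + bd)² + (ad − bc)²:
  13 · 53 = 689: from (2² + 3²)(2² + 7²), take (2·2 − 3·7, 2·7 + 3·2) = (4 − 21, 14 + 6) = (-17, 20); dropping signs (only squares matter) gives (17, 20); check 17² + 20² = 289 + 400 = 689 ✓.
  689 · 113 = 77857: from (17² + 20²)(7² + 8²), take (17·7 − 20·8, 17·8 + 20·7) = (119 − 160, 136 + 140) = (-41, 276); dropping signs (only squares matter) gives (41, 276); check 41² + 276² = 1681 + 76176 = 77857 ✓.
Step 4: Order so x ≤ y and verify: 41² + 276² = 1681 + 76176 = 77857 = n. ✓

n = 77857 = 41² + 276² (one valid representation with x ≤ y).


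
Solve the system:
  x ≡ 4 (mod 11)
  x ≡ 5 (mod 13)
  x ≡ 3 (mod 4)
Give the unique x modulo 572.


Moduli 11, 13, 4 are pairwise coprime; by CRT there is a unique solution modulo M = 11 · 13 · 4 = 572.
Solve pairwise, accumulating the modulus:
  Start with x ≡ 4 (mod 11).
  Combine with x ≡ 5 (mod 13): since gcd(11, 13) = 1, we get a unique residue mod 143.
    Write x = 4 + 11·t and substitute into x ≡ 5 (mod 13): 11·t ≡ 5 − 4 = 1 (mod 13).
    The inverse of 11 mod 13 is 6 (since 11·6 = 66 = 5·13 + 1), so t ≡ 6·1 = 6 ≡ 6 (mod 13).
    Then x = 4 + 11·6 = 70, valid modulo lcm(11, 13) = 143: x ≡ 70 (mod 143).
  Combine with x ≡ 3 (mod 4): since gcd(143, 4) = 1, we get a unique residue mod 572.
    Write x = 70 + 143·t and substitute into x ≡ 3 (mod 4): 143·t ≡ 3 − 70 = -67 (mod 4).
    Reduce coefficients mod 4: 3·t ≡ 1 (mod 4).
    The inverse of 3 mod 4 is 3 (since 3·3 = 9 = 2·4 + 1), so t ≡ 3·1 = 3 ≡ 3 (mod 4).
    Then x = 70 + 143·3 = 499, valid modulo lcm(143, 4) = 572: x ≡ 499 (mod 572).
Verify: 499 mod 11 = 4 ✓, 499 mod 13 = 5 ✓, 499 mod 4 = 3 ✓.

x ≡ 499 (mod 572).


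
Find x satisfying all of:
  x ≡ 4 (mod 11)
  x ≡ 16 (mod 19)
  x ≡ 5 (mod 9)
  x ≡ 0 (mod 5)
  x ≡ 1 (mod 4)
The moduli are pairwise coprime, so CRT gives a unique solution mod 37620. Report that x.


Product of moduli M = 11 · 19 · 9 · 5 · 4 = 37620.
Merge one congruence at a time:
  Start: x ≡ 4 (mod 11).
  Combine with x ≡ 16 (mod 19); new modulus lcm = 209.
    Write x = 4 + 11·t and substitute into x ≡ 16 (mod 19): 11·t ≡ 16 − 4 = 12 (mod 19).
    The inverse of 11 mod 19 is 7 (since 11·7 = 77 = 4·19 + 1), so t ≡ 7·12 = 84 ≡ 8 (mod 19).
    Then x = 4 + 11·8 = 92, valid modulo lcm(11, 19) = 209: x ≡ 92 (mod 209).
  Combine with x ≡ 5 (mod 9); new modulus lcm = 1881.
    Write x = 92 + 209·t and substitute into x ≡ 5 (mod 9): 209·t ≡ 5 − 92 = -87 (mod 9).
    Reduce coefficients mod 9: 2·t ≡ 3 (mod 9).
    The inverse of 2 mod 9 is 5 (since 2·5 = 10 = 1·9 + 1), so t ≡ 5·3 = 15 ≡ 6 (mod 9).
    Then x = 92 + 209·6 = 1346, valid modulo lcm(209, 9) = 1881: x ≡ 1346 (mod 1881).
  Combine with x ≡ 0 (mod 5); new modulus lcm = 9405.
    Write x = 1346 + 1881·t and substitute into x ≡ 0 (mod 5): 1881·t ≡ 0 − 1346 = -1346 (mod 5).
    Reduce coefficients mod 5: 1·t ≡ 4 (mod 5).
    So t ≡ 4 (mod 5).
    Then x = 1346 + 1881·4 = 8870, valid modulo lcm(1881, 5) = 9405: x ≡ 8870 (mod 9405).
  Combine with x ≡ 1 (mod 4); new modulus lcm = 37620.
    Write x = 8870 + 9405·t and substitute into x ≡ 1 (mod 4): 9405·t ≡ 1 − 8870 = -8869 (mod 4).
    Reduce coefficients mod 4: 1·t ≡ 3 (mod 4).
    So t ≡ 3 (mod 4).
    Then x = 8870 + 9405·3 = 37085, valid modulo lcm(9405, 4) = 37620: x ≡ 37085 (mod 37620).
Verify against each original: 37085 mod 11 = 4, 37085 mod 19 = 16, 37085 mod 9 = 5, 37085 mod 5 = 0, 37085 mod 4 = 1.

x ≡ 37085 (mod 37620).
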